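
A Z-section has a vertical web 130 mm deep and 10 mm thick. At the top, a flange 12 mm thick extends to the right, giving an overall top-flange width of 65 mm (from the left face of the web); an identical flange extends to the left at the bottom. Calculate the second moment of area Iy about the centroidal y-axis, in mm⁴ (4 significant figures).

Iy ≈ 1.738 × 10⁶ mm⁴

Decompose the section into non-overlapping parts with the origin at the bottom-left of its bounding rectangle.
Web: 10 × 130, A = 1 300 mm², x = 60 mm, Ī = 10833.3 mm⁴.
Top flange (beyond web): 55 × 12, A = 660 mm², x = 92.5 mm, Ī = 166 375 mm⁴.
Bottom flange (beyond web): 55 × 12, A = 660 mm², x = 27.5 mm, Ī = 166 375 mm⁴.
Centroid: x̄ = ΣA·x / ΣA = 60 mm.
Transfer each piece to the centroidal y-axis using Ī + A·d² with d = x − 60:
  web: d = 0 mm → contributes +10833.3 mm⁴
  top flange (beyond web): d = 32.5 mm → contributes +863 500 mm⁴
  bottom flange (beyond web): d = -32.5 mm → contributes +863 500 mm⁴
Total I = 1 737 833 mm⁴.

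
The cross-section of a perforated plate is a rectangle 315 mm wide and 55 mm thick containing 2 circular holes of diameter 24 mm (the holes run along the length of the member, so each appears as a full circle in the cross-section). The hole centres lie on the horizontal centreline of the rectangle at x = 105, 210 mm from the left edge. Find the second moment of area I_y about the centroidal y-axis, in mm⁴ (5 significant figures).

I_y ≈ 1.4073 × 10⁸ mm⁴

Break the section into simple shapes (no overlaps), measuring from the bottom-left corner of the bounding box.
Plate: 315 × 55, A = 17 325 mm², x = 157.5 mm, Ī = 143 256 094 mm⁴.
Hole 1 (subtracted): ⌀24, A = 452.3893 mm², x = 105 mm, Ī = 16286.02 mm⁴.
Hole 2 (subtracted): ⌀24, A = 452.3893 mm², x = 210 mm, Ī = 16286.02 mm⁴.
By symmetry the centroid is at mid-width, x̄ = 157.5 mm.
Transfer each piece to the centroidal y-axis using Ī + A·d² with d = x − 157.5:
  plate: d = 0 mm → contributes +143 256 094 mm⁴
  hole 1: d = -52.5 mm → contributes −1 263 184 mm⁴
  hole 2: d = 52.5 mm → contributes −1 263 184 mm⁴
Total I = 140 729 725 mm⁴.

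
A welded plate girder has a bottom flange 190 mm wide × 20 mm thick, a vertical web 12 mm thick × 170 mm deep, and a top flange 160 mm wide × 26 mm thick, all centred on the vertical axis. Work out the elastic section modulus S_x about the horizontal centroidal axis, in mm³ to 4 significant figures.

S_x ≈ 7.231 × 10⁵ mm³

Decompose the section into non-overlapping parts with the origin at the bottom-left of its bounding rectangle.
Bottom plate: 190 × 20, A = 3 800 mm², y = 10 mm, Ī = 126 667 mm⁴.
Web plate: 12 × 170, A = 2 040 mm², y = 105 mm, Ī = 4 913 000 mm⁴.
Top plate: 160 × 26, A = 4 160 mm², y = 203 mm, Ī = 234 347 mm⁴.
Centroid: ȳ = ΣA·y / ΣA = 109.668 mm.
Transfer each piece to the horizontal centroidal axis using Ī + A·d² with d = y − 109.668:
  bottom plate: d = -99.668 mm → contributes +37 874 766 mm⁴
  web plate: d = -4.668 mm → contributes +4 957 452 mm⁴
  top plate: d = 93.332 mm → contributes +36 471 534 mm⁴
Total I = 79 303 751 mm⁴.
Extreme fibre distance c = 109.668 mm; S = I/c = 723 126 mm³.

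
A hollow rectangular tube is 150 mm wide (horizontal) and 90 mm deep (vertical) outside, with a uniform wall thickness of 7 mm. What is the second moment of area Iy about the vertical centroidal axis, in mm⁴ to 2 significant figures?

Split into non-overlapping primitives; take the origin at the lower-left of the bounding box.
Outer rectangle: 150 × 90, A = 13 500 mm², x = 75 mm, Ī = 25 312 500 mm⁴.
Inner void (subtracted): 136 × 76, A = 10 336 mm², x = 75 mm, Ī = 15 931 221 mm⁴.
By symmetry the centroid is at mid-width, x̄ = 75 mm.
All pieces are centred on the vertical centroidal axis, so I = ΣĪ (holes subtracted) = 9 381 279 mm⁴.

Iy ≈ 9.4 × 10⁶ mm⁴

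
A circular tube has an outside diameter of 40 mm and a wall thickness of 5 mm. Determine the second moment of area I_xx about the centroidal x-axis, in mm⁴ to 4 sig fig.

I_xx ≈ 8.590 × 10⁴ mm⁴

Decompose the section into non-overlapping parts with the origin at the bottom-left of its bounding rectangle.
Outer circle: ⌀40, A = 1256.64 mm², y = 20 mm, Ī = 125 664 mm⁴.
Bore (subtracted): ⌀30, A = 706.858 mm², y = 20 mm, Ī = 39760.8 mm⁴.
By symmetry the centroid is at mid-height, ȳ = 20 mm.
All pieces are centred on the centroidal x-axis, so I = ΣĪ (holes subtracted) = 85902.9 mm⁴.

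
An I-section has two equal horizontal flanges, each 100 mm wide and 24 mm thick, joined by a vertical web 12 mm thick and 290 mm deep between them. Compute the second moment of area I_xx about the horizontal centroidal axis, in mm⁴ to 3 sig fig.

I_xx ≈ 1.43 × 10⁸ mm⁴

Split into non-overlapping primitives; take the origin at the lower-left of the bounding box.
Bottom flange: 100 × 24, A = 2 400 mm², y = 12 mm, Ī = 115 200 mm⁴.
Web: 12 × 290, A = 3 480 mm², y = 169 mm, Ī = 24 389 000 mm⁴.
Top flange: 100 × 24, A = 2 400 mm², y = 326 mm, Ī = 115 200 mm⁴.
By symmetry the centroid is at mid-height, ȳ = 169 mm.
Transfer each piece to the horizontal centroidal axis using Ī + A·d² with d = y − 169:
  bottom flange: d = -157 mm → contributes +59 272 800 mm⁴
  web: d = 0 mm → contributes +24 389 000 mm⁴
  top flange: d = 157 mm → contributes +59 272 800 mm⁴
Total I = 142 934 600 mm⁴.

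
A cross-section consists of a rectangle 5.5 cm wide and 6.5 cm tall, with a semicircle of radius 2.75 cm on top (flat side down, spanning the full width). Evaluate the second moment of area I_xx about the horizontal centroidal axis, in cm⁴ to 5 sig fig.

Decompose the section into non-overlapping parts with the origin at the bottom-left of its bounding rectangle.
Rectangular body: 5.5 × 6.5, A = 35.75 cm², y = 3.25 cm, Ī = 125.8698 cm⁴.
Semicircular cap: semicircle r = 2.75, A = 11.87915 cm², y = 7.667136 cm, Ī = 6.277155 cm⁴.
Centroid: ȳ = ΣA·y / ΣA = 4.351674 cm.
Transfer each piece to the horizontal centroidal axis using Ī + A·d² with d = y − 4.351674:
  rectangular body: d = -1.101674 cm → contributes +169.2591 cm⁴
  semicircular cap: d = 3.315462 cm → contributes +136.8562 cm⁴
Total I = 306.1152 cm⁴.

I_xx ≈ 306.12 cm⁴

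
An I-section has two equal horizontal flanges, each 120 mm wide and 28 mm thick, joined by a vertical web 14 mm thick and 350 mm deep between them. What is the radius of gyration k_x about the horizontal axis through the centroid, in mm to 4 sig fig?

Break the section into simple shapes (no overlaps), measuring from the bottom-left corner of the bounding box.
Bottom flange: 120 × 28, A = 3 360 mm², y = 14 mm, Ī = 219 520 mm⁴.
Web: 14 × 350, A = 4 900 mm², y = 203 mm, Ī = 50 020 833 mm⁴.
Top flange: 120 × 28, A = 3 360 mm², y = 392 mm, Ī = 219 520 mm⁴.
By symmetry the centroid is at mid-height, ȳ = 203 mm.
Transfer each piece to the horizontal axis through the centroid using Ī + A·d² with d = y − 203:
  bottom flange: d = -189 mm → contributes +120 242 080 mm⁴
  web: d = 0 mm → contributes +50 020 833 mm⁴
  top flange: d = 189 mm → contributes +120 242 080 mm⁴
Total I = 290 504 993 mm⁴.
Radius of gyration: k = √(I/A) = √(290 504 993 / 11 620) = 158.115 mm.

k_x ≈ 158.1 mm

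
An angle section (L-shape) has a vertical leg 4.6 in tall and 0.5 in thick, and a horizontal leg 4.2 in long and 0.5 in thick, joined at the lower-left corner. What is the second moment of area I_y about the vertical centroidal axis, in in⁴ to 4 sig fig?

Split into non-overlapping primitives; take the origin at the lower-left of the bounding box.
Vertical leg: 0.5 × 4.6, A = 2.3 in², x = 0.25 in, Ī = 0.0479167 in⁴.
Horizontal leg (remainder): 3.7 × 0.5, A = 1.85 in², x = 2.35 in, Ī = 2.11054 in⁴.
Centroid: x̄ = ΣA·x / ΣA = 1.18614 in.
Transfer each piece to the vertical centroidal axis using Ī + A·d² with d = x − 1.18614:
  vertical leg: d = -0.936145 in → contributes +2.06356 in⁴
  horizontal leg (remainder): d = 1.16386 in → contributes +4.61648 in⁴
Total I = 6.68004 in⁴.

I_y ≈ 6.680 in⁴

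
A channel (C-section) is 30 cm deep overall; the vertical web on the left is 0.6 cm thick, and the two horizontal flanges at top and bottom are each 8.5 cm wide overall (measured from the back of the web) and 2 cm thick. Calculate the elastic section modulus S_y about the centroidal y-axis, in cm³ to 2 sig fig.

Split into non-overlapping primitives; take the origin at the lower-left of the bounding box.
Web: 0.6 × 30, A = 18 cm², x = 0.3 cm, Ī = 0.54 cm⁴.
Top flange (beyond web): 7.9 × 2, A = 15.8 cm², x = 4.55 cm, Ī = 82.17 cm⁴.
Bottom flange (beyond web): 7.9 × 2, A = 15.8 cm², x = 4.55 cm, Ī = 82.17 cm⁴.
Centroid: x̄ = ΣA·x / ΣA = 3.008 cm.
Transfer each piece to the centroidal y-axis using Ī + A·d² with d = x − 3.008:
  web: d = -2.708 cm → contributes +132.5 cm⁴
  top flange (beyond web): d = 1.542 cm → contributes +119.8 cm⁴
  bottom flange (beyond web): d = 1.542 cm → contributes +119.8 cm⁴
Total I = 372 cm⁴.
Extreme fibre distance c = 5.492 cm; S = I/c = 67.73 cm³.

S_y ≈ 68 cm³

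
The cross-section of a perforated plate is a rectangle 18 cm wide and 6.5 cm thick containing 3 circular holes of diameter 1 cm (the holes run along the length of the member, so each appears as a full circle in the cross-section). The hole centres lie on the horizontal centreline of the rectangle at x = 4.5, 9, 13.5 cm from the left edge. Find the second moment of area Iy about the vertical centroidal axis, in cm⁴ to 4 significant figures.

Iy ≈ 3127 cm⁴

Decompose the section into non-overlapping parts with the origin at the bottom-left of its bounding rectangle.
Plate: 18 × 6.5, A = 117 cm², x = 9 cm, Ī = 3 159 cm⁴.
Hole 1 (subtracted): ⌀1, A = 0.785398 cm², x = 4.5 cm, Ī = 0.0490874 cm⁴.
Hole 2 (subtracted): ⌀1, A = 0.785398 cm², x = 9 cm, Ī = 0.0490874 cm⁴.
Hole 3 (subtracted): ⌀1, A = 0.785398 cm², x = 13.5 cm, Ī = 0.0490874 cm⁴.
By symmetry the centroid is at mid-width, x̄ = 9 cm.
Transfer each piece to the vertical centroidal axis using Ī + A·d² with d = x − 9:
  plate: d = 0 cm → contributes +3 159 cm⁴
  hole 1: d = -4.5 cm → contributes −15.9534 cm⁴
  hole 2: d = 0 cm → contributes −0.0490874 cm⁴
  hole 3: d = 4.5 cm → contributes −15.9534 cm⁴
Total I = 3127.04 cm⁴.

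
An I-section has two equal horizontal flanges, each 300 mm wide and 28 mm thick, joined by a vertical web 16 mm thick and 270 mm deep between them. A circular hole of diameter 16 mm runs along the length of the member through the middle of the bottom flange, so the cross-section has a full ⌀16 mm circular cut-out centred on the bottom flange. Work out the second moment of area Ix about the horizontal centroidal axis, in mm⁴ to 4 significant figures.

Split into non-overlapping primitives; take the origin at the lower-left of the bounding box.
Bottom flange: 300 × 28, A = 8 400 mm², y = 14 mm, Ī = 548 800 mm⁴.
Web: 16 × 270, A = 4 320 mm², y = 163 mm, Ī = 26 244 000 mm⁴.
Top flange: 300 × 28, A = 8 400 mm², y = 312 mm, Ī = 548 800 mm⁴.
Hole (subtracted): ⌀16, A = 201.062 mm², y = 14 mm, Ī = 3216.99 mm⁴.
Centroid: ȳ = ΣA·y / ΣA = 164.432 mm.
Transfer each piece to the horizontal centroidal axis using Ī + A·d² with d = y − 164.432:
  bottom flange: d = -150.432 mm → contributes +190 639 287 mm⁴
  web: d = -1.43211 mm → contributes +26 252 860 mm⁴
  top flange: d = 147.568 mm → contributes +183 469 569 mm⁴
  hole: d = -150.432 mm → contributes −4 553 212 mm⁴
Total I = 395 808 504 mm⁴.

Ix ≈ 3.958 × 10⁸ mm⁴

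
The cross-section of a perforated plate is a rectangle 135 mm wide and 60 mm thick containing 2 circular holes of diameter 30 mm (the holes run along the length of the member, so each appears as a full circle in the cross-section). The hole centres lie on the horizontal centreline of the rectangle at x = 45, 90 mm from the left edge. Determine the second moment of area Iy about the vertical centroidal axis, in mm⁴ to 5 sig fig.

Iy ≈ 1.1507 × 10⁷ mm⁴

Decompose the section into non-overlapping parts with the origin at the bottom-left of its bounding rectangle.
Plate: 135 × 60, A = 8 100 mm², x = 67.5 mm, Ī = 12 301 875 mm⁴.
Hole 1 (subtracted): ⌀30, A = 706.8583 mm², x = 45 mm, Ī = 39760.78 mm⁴.
Hole 2 (subtracted): ⌀30, A = 706.8583 mm², x = 90 mm, Ī = 39760.78 mm⁴.
By symmetry the centroid is at mid-width, x̄ = 67.5 mm.
Transfer each piece to the vertical centroidal axis using Ī + A·d² with d = x − 67.5:
  plate: d = 0 mm → contributes +12 301 875 mm⁴
  hole 1: d = -22.5 mm → contributes −397607.8 mm⁴
  hole 2: d = 22.5 mm → contributes −397607.8 mm⁴
Total I = 11 506 659 mm⁴.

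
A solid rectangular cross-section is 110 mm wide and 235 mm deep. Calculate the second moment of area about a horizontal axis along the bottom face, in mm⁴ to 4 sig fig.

I_base ≈ 4.759 × 10⁸ mm⁴

The section: 110 × 235, A = 25 850 mm², y = 117.5 mm, Ī = 118 963 854 mm⁴.
Transfer it to the bottom edge using Ī + A·d² with d = y − 0:
  the section: d = 117.5 mm → contributes +475 855 417 mm⁴
Total I = 475 855 417 mm⁴.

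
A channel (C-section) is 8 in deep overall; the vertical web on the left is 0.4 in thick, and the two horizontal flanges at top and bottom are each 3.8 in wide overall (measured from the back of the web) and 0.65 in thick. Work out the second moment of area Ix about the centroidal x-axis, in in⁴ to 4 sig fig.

Split into non-overlapping primitives; take the origin at the lower-left of the bounding box.
Web: 0.4 × 8, A = 3.2 in², y = 4 in, Ī = 17.0667 in⁴.
Top flange (beyond web): 3.4 × 0.65, A = 2.21 in², y = 7.675 in, Ī = 0.0778104 in⁴.
Bottom flange (beyond web): 3.4 × 0.65, A = 2.21 in², y = 0.325 in, Ī = 0.0778104 in⁴.
By symmetry the centroid is at mid-height, ȳ = 4 in.
Transfer each piece to the centroidal x-axis using Ī + A·d² with d = y − 4:
  web: d = 0 in → contributes +17.0667 in⁴
  top flange (beyond web): d = 3.675 in → contributes +29.9252 in⁴
  bottom flange (beyond web): d = -3.675 in → contributes +29.9252 in⁴
Total I = 76.9172 in⁴.

Ix ≈ 76.92 in⁴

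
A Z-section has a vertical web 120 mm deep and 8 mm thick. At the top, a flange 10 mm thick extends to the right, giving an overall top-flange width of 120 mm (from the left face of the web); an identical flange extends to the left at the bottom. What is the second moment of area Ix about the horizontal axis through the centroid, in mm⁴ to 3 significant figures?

Split into non-overlapping primitives; take the origin at the lower-left of the bounding box.
Web: 8 × 120, A = 960 mm², y = 60 mm, Ī = 1 152 000 mm⁴.
Top flange (beyond web): 112 × 10, A = 1 120 mm², y = 115 mm, Ī = 9333.3 mm⁴.
Bottom flange (beyond web): 112 × 10, A = 1 120 mm², y = 5 mm, Ī = 9333.3 mm⁴.
Centroid: ȳ = ΣA·y / ΣA = 60 mm.
Transfer each piece to the horizontal axis through the centroid using Ī + A·d² with d = y − 60:
  web: d = 0 mm → contributes +1 152 000 mm⁴
  top flange (beyond web): d = 55 mm → contributes +3 397 333 mm⁴
  bottom flange (beyond web): d = -55 mm → contributes +3 397 333 mm⁴
Total I = 7 946 667 mm⁴.

Ix ≈ 7.95 × 10⁶ mm⁴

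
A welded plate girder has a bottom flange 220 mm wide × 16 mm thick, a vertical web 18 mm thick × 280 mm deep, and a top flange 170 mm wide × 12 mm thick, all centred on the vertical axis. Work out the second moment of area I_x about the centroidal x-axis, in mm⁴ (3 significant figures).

I_x ≈ 1.49 × 10⁸ mm⁴

Treat the section as a set of non-overlapping primitives; coordinates are from the bounding-box lower-left.
Bottom plate: 220 × 16, A = 3 520 mm², y = 8 mm, Ī = 75 093 mm⁴.
Web plate: 18 × 280, A = 5 040 mm², y = 156 mm, Ī = 32 928 000 mm⁴.
Top plate: 170 × 12, A = 2 040 mm², y = 302 mm, Ī = 24 480 mm⁴.
Centroid: ȳ = ΣA·y / ΣA = 134.95 mm.
Transfer each piece to the centroidal x-axis using Ī + A·d² with d = y − 134.95:
  bottom plate: d = -126.95 mm → contributes +56 805 321 mm⁴
  web plate: d = 21.049 mm → contributes +35 161 036 mm⁴
  top plate: d = 167.05 mm → contributes +56 951 470 mm⁴
Total I = 148 917 828 mm⁴.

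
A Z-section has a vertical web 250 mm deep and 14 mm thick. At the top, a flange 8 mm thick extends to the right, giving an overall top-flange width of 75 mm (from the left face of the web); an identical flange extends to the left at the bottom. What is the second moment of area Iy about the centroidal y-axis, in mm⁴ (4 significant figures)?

Iy ≈ 1.732 × 10⁶ mm⁴

Decompose the section into non-overlapping parts with the origin at the bottom-left of its bounding rectangle.
Web: 14 × 250, A = 3 500 mm², x = 68 mm, Ī = 57166.7 mm⁴.
Top flange (beyond web): 61 × 8, A = 488 mm², x = 105.5 mm, Ī = 151 321 mm⁴.
Bottom flange (beyond web): 61 × 8, A = 488 mm², x = 30.5 mm, Ī = 151 321 mm⁴.
Centroid: x̄ = ΣA·x / ΣA = 68 mm.
Transfer each piece to the centroidal y-axis using Ī + A·d² with d = x − 68:
  web: d = 0 mm → contributes +57166.7 mm⁴
  top flange (beyond web): d = 37.5 mm → contributes +837 571 mm⁴
  bottom flange (beyond web): d = -37.5 mm → contributes +837 571 mm⁴
Total I = 1 732 308 mm⁴.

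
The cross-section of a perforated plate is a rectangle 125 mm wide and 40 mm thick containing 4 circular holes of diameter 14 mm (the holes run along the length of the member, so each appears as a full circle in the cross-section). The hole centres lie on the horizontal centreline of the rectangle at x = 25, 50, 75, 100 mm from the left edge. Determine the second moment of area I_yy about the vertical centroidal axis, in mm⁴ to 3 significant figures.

Decompose the section into non-overlapping parts with the origin at the bottom-left of its bounding rectangle.
Plate: 125 × 40, A = 5 000 mm², x = 62.5 mm, Ī = 6 510 417 mm⁴.
Hole 1 (subtracted): ⌀14, A = 153.94 mm², x = 25 mm, Ī = 1885.7 mm⁴.
Hole 2 (subtracted): ⌀14, A = 153.94 mm², x = 50 mm, Ī = 1885.7 mm⁴.
Hole 3 (subtracted): ⌀14, A = 153.94 mm², x = 75 mm, Ī = 1885.7 mm⁴.
Hole 4 (subtracted): ⌀14, A = 153.94 mm², x = 100 mm, Ī = 1885.7 mm⁴.
By symmetry the centroid is at mid-width, x̄ = 62.5 mm.
Transfer each piece to the vertical centroidal axis using Ī + A·d² with d = x − 62.5:
  plate: d = 0 mm → contributes +6 510 417 mm⁴
  hole 1: d = -37.5 mm → contributes −218 361 mm⁴
  hole 2: d = -12.5 mm → contributes −25 939 mm⁴
  hole 3: d = 12.5 mm → contributes −25 939 mm⁴
  hole 4: d = 37.5 mm → contributes −218 361 mm⁴
Total I = 6 021 817 mm⁴.

I_yy ≈ 6.02 × 10⁶ mm⁴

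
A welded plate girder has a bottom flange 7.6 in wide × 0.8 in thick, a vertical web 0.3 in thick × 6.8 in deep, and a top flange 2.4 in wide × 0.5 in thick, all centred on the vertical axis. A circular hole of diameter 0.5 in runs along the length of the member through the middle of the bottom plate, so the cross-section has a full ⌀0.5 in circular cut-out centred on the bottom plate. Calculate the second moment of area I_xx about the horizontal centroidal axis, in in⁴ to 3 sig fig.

Decompose the section into non-overlapping parts with the origin at the bottom-left of its bounding rectangle.
Bottom plate: 7.6 × 0.8, A = 6.08 in², y = 0.4 in, Ī = 0.32427 in⁴.
Web plate: 0.3 × 6.8, A = 2.04 in², y = 4.2 in, Ī = 7.8608 in⁴.
Top plate: 2.4 × 0.5, A = 1.2 in², y = 7.85 in, Ī = 0.025 in⁴.
Hole (subtracted): ⌀0.5, A = 0.19635 in², y = 0.4 in, Ī = 0.003068 in⁴.
Centroid: ȳ = ΣA·y / ΣA = 2.2295 in.
Transfer each piece to the horizontal centroidal axis using Ī + A·d² with d = y − 2.2295:
  bottom plate: d = -1.8295 in → contributes +20.675 in⁴
  web plate: d = 1.9705 in → contributes +15.782 in⁴
  top plate: d = 5.6205 in → contributes +37.933 in⁴
  hole: d = -1.8295 in → contributes −0.66029 in⁴
Total I = 73.729 in⁴.

I_xx ≈ 73.7 in⁴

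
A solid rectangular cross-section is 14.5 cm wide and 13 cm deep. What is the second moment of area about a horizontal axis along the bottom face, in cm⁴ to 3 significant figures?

The section: 14.5 × 13, A = 188.5 cm², y = 6.5 cm, Ī = 2654.7 cm⁴.
Transfer it to the base of the section using Ī + A·d² with d = y − 0:
  the section: d = 6.5 cm → contributes +10 619 cm⁴
Total I = 10 619 cm⁴.

I_base ≈ 1.06 × 10⁴ cm⁴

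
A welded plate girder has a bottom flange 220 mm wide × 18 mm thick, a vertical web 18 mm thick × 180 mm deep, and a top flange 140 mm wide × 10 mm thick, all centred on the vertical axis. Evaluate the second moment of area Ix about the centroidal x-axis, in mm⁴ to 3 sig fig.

Ix ≈ 5.25 × 10⁷ mm⁴

Split into non-overlapping primitives; take the origin at the lower-left of the bounding box.
Bottom plate: 220 × 18, A = 3 960 mm², y = 9 mm, Ī = 106 920 mm⁴.
Web plate: 18 × 180, A = 3 240 mm², y = 108 mm, Ī = 8 748 000 mm⁴.
Top plate: 140 × 10, A = 1 400 mm², y = 203 mm, Ī = 11 667 mm⁴.
Centroid: ȳ = ΣA·y / ΣA = 77.879 mm.
Transfer each piece to the centroidal x-axis using Ī + A·d² with d = y − 77.879:
  bottom plate: d = -68.879 mm → contributes +18 894 452 mm⁴
  web plate: d = 30.121 mm → contributes +11 687 556 mm⁴
  top plate: d = 125.12 mm → contributes +21 929 013 mm⁴
Total I = 52 511 021 mm⁴.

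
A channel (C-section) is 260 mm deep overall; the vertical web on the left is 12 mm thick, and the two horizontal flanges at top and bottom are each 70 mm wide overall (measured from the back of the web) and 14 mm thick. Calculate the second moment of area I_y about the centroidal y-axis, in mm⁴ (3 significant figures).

Treat the section as a set of non-overlapping primitives; coordinates are from the bounding-box lower-left.
Web: 12 × 260, A = 3 120 mm², x = 6 mm, Ī = 37 440 mm⁴.
Top flange (beyond web): 58 × 14, A = 812 mm², x = 41 mm, Ī = 227 631 mm⁴.
Bottom flange (beyond web): 58 × 14, A = 812 mm², x = 41 mm, Ī = 227 631 mm⁴.
Centroid: x̄ = ΣA·x / ΣA = 17.981 mm.
Transfer each piece to the centroidal y-axis using Ī + A·d² with d = x − 17.981:
  web: d = -11.981 mm → contributes +485 332 mm⁴
  top flange (beyond web): d = 23.019 mm → contributes +657 872 mm⁴
  bottom flange (beyond web): d = 23.019 mm → contributes +657 872 mm⁴
Total I = 1 801 076 mm⁴.

I_y ≈ 1.80 × 10⁶ mm⁴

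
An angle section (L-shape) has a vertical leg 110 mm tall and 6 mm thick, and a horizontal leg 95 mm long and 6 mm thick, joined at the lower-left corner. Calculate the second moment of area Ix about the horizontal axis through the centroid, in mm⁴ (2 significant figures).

Ix ≈ 1.5 × 10⁶ mm⁴

Break the section into simple shapes (no overlaps), measuring from the bottom-left corner of the bounding box.
Vertical leg: 6 × 110, A = 660 mm², y = 55 mm, Ī = 665 500 mm⁴.
Horizontal leg (remainder): 89 × 6, A = 534 mm², y = 3 mm, Ī = 1 602 mm⁴.
Centroid: ȳ = ΣA·y / ΣA = 31.74 mm.
Transfer each piece to the horizontal axis through the centroid using Ī + A·d² with d = y − 31.74:
  vertical leg: d = 23.26 mm → contributes +1 022 464 mm⁴
  horizontal leg (remainder): d = -28.74 mm → contributes +442 794 mm⁴
Total I = 1 465 258 mm⁴.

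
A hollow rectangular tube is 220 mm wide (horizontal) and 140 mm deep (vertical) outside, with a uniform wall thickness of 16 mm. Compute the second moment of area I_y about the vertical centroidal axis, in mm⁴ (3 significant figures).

I_y ≈ 6.44 × 10⁷ mm⁴

Break the section into simple shapes (no overlaps), measuring from the bottom-left corner of the bounding box.
Outer rectangle: 220 × 140, A = 30 800 mm², x = 110 mm, Ī = 124 226 667 mm⁴.
Inner void (subtracted): 188 × 108, A = 20 304 mm², x = 110 mm, Ī = 59 802 048 mm⁴.
By symmetry the centroid is at mid-width, x̄ = 110 mm.
All pieces are centred on the vertical centroidal axis, so I = ΣĪ (holes subtracted) = 64 424 619 mm⁴.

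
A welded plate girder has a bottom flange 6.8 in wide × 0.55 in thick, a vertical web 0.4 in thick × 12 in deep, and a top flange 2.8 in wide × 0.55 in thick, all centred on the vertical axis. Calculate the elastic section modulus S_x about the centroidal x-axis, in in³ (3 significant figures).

S_x ≈ 31.2 in³

Decompose the section into non-overlapping parts with the origin at the bottom-left of its bounding rectangle.
Bottom plate: 6.8 × 0.55, A = 3.74 in², y = 0.275 in, Ī = 0.094279 in⁴.
Web plate: 0.4 × 12, A = 4.8 in², y = 6.55 in, Ī = 57.6 in⁴.
Top plate: 2.8 × 0.55, A = 1.54 in², y = 12.825 in, Ī = 0.038821 in⁴.
Centroid: ȳ = ΣA·y / ΣA = 5.1805 in.
Transfer each piece to the centroidal x-axis using Ī + A·d² with d = y − 5.1805:
  bottom plate: d = -4.9055 in → contributes +90.092 in⁴
  web plate: d = 1.3695 in → contributes +66.603 in⁴
  top plate: d = 7.6445 in → contributes +90.035 in⁴
Total I = 246.73 in⁴.
Extreme fibre distance c = 7.9195 in; S = I/c = 31.155 in³.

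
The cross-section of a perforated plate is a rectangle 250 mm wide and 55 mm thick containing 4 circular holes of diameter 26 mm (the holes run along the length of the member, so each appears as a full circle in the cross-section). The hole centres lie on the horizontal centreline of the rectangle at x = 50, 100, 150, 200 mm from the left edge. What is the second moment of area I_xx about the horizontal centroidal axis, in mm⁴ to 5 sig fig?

I_xx ≈ 3.3764 × 10⁶ mm⁴

Decompose the section into non-overlapping parts with the origin at the bottom-left of its bounding rectangle.
Plate: 250 × 55, A = 13 750 mm², y = 27.5 mm, Ī = 3 466 146 mm⁴.
Hole 1 (subtracted): ⌀26, A = 530.9292 mm², y = 27.5 mm, Ī = 22431.76 mm⁴.
Hole 2 (subtracted): ⌀26, A = 530.9292 mm², y = 27.5 mm, Ī = 22431.76 mm⁴.
Hole 3 (subtracted): ⌀26, A = 530.9292 mm², y = 27.5 mm, Ī = 22431.76 mm⁴.
Hole 4 (subtracted): ⌀26, A = 530.9292 mm², y = 27.5 mm, Ī = 22431.76 mm⁴.
By symmetry the centroid is at mid-height, ȳ = 27.5 mm.
All pieces are centred on the horizontal centroidal axis, so I = ΣĪ (holes subtracted) = 3 376 419 mm⁴.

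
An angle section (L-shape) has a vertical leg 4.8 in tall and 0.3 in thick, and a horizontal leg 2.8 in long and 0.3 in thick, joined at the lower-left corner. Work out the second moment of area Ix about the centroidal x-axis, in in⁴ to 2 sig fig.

Ix ≈ 5.3 in⁴

Split into non-overlapping primitives; take the origin at the lower-left of the bounding box.
Vertical leg: 0.3 × 4.8, A = 1.44 in², y = 2.4 in, Ī = 2.765 in⁴.
Horizontal leg (remainder): 2.5 × 0.3, A = 0.75 in², y = 0.15 in, Ī = 0.005625 in⁴.
Centroid: ȳ = ΣA·y / ΣA = 1.629 in.
Transfer each piece to the centroidal x-axis using Ī + A·d² with d = y − 1.629:
  vertical leg: d = 0.7705 in → contributes +3.62 in⁴
  horizontal leg (remainder): d = -1.479 in → contributes +1.647 in⁴
Total I = 5.267 in⁴.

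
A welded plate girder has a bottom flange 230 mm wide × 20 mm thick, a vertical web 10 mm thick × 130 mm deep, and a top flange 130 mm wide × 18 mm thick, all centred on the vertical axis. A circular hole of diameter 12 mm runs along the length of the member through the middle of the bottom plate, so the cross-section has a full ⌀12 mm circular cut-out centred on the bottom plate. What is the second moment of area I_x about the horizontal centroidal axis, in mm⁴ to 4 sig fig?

I_x ≈ 3.682 × 10⁷ mm⁴

Split into non-overlapping primitives; take the origin at the lower-left of the bounding box.
Bottom plate: 230 × 20, A = 4 600 mm², y = 10 mm, Ī = 153 333 mm⁴.
Web plate: 10 × 130, A = 1 300 mm², y = 85 mm, Ī = 1 830 833 mm⁴.
Top plate: 130 × 18, A = 2 340 mm², y = 159 mm, Ī = 63 180 mm⁴.
Hole (subtracted): ⌀12, A = 113.097 mm², y = 10 mm, Ī = 1017.88 mm⁴.
Centroid: ȳ = ΣA·y / ΣA = 64.8991 mm.
Transfer each piece to the horizontal centroidal axis using Ī + A·d² with d = y − 64.8991:
  bottom plate: d = -54.8991 mm → contributes +14 017 347 mm⁴
  web plate: d = 20.1009 mm → contributes +2 356 091 mm⁴
  top plate: d = 94.1009 mm → contributes +20 783 812 mm⁴
  hole: d = -54.8991 mm → contributes −341 884 mm⁴
Total I = 36 815 367 mm⁴.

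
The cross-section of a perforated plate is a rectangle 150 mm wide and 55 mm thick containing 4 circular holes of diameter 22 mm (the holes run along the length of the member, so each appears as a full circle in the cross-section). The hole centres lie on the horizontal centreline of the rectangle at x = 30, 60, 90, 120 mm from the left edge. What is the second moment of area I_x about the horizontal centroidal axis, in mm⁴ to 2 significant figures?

I_x ≈ 2.0 × 10⁶ mm⁴

Split into non-overlapping primitives; take the origin at the lower-left of the bounding box.
Plate: 150 × 55, A = 8 250 mm², y = 27.5 mm, Ī = 2 079 688 mm⁴.
Hole 1 (subtracted): ⌀22, A = 380.1 mm², y = 27.5 mm, Ī = 11 499 mm⁴.
Hole 2 (subtracted): ⌀22, A = 380.1 mm², y = 27.5 mm, Ī = 11 499 mm⁴.
Hole 3 (subtracted): ⌀22, A = 380.1 mm², y = 27.5 mm, Ī = 11 499 mm⁴.
Hole 4 (subtracted): ⌀22, A = 380.1 mm², y = 27.5 mm, Ī = 11 499 mm⁴.
By symmetry the centroid is at mid-height, ȳ = 27.5 mm.
All pieces are centred on the horizontal centroidal axis, so I = ΣĪ (holes subtracted) = 2 033 691 mm⁴.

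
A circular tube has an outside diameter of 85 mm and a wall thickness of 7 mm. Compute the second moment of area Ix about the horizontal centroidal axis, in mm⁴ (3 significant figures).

Ix ≈ 1.31 × 10⁶ mm⁴

Break the section into simple shapes (no overlaps), measuring from the bottom-left corner of the bounding box.
Outer circle: ⌀85, A = 5674.5 mm², y = 42.5 mm, Ī = 2 562 392 mm⁴.
Bore (subtracted): ⌀71, A = 3959.2 mm², y = 42.5 mm, Ī = 1 247 393 mm⁴.
By symmetry the centroid is at mid-height, ȳ = 42.5 mm.
All pieces are centred on the horizontal centroidal axis, so I = ΣĪ (holes subtracted) = 1 314 999 mm⁴.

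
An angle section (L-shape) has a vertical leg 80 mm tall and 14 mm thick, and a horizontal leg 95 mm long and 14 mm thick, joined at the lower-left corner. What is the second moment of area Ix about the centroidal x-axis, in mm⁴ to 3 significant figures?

Break the section into simple shapes (no overlaps), measuring from the bottom-left corner of the bounding box.
Vertical leg: 14 × 80, A = 1 120 mm², y = 40 mm, Ī = 597 333 mm⁴.
Horizontal leg (remainder): 81 × 14, A = 1 134 mm², y = 7 mm, Ī = 18 522 mm⁴.
Centroid: ȳ = ΣA·y / ΣA = 23.398 mm.
Transfer each piece to the centroidal x-axis using Ī + A·d² with d = y − 23.398:
  vertical leg: d = 16.602 mm → contributes +906 053 mm⁴
  horizontal leg (remainder): d = -16.398 mm → contributes +323 430 mm⁴
Total I = 1 229 483 mm⁴.

Ix ≈ 1.23 × 10⁶ mm⁴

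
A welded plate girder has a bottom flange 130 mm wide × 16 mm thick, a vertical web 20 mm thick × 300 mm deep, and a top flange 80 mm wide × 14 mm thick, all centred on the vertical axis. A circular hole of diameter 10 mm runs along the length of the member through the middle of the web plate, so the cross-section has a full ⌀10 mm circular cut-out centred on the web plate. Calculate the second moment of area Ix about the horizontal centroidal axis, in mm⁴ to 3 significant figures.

Ix ≈ 1.22 × 10⁸ mm⁴

Split into non-overlapping primitives; take the origin at the lower-left of the bounding box.
Bottom plate: 130 × 16, A = 2 080 mm², y = 8 mm, Ī = 44 373 mm⁴.
Web plate: 20 × 300, A = 6 000 mm², y = 166 mm, Ī = 45 000 000 mm⁴.
Top plate: 80 × 14, A = 1 120 mm², y = 323 mm, Ī = 18 293 mm⁴.
Hole (subtracted): ⌀10, A = 78.54 mm², y = 166 mm, Ī = 490.87 mm⁴.
Centroid: ȳ = ΣA·y / ΣA = 149.25 mm.
Transfer each piece to the horizontal centroidal axis using Ī + A·d² with d = y − 149.25:
  bottom plate: d = -141.25 mm → contributes +41 542 622 mm⁴
  web plate: d = 16.752 mm → contributes +46 683 717 mm⁴
  top plate: d = 173.75 mm → contributes +33 830 706 mm⁴
  hole: d = 16.752 mm → contributes −22 531 mm⁴
Total I = 122 034 515 mm⁴.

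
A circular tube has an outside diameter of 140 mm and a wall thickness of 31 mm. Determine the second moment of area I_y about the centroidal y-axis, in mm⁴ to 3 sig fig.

Split into non-overlapping primitives; take the origin at the lower-left of the bounding box.
Outer circle: ⌀140, A = 15 394 mm², x = 70 mm, Ī = 18 857 410 mm⁴.
Bore (subtracted): ⌀78, A = 4778.4 mm², x = 70 mm, Ī = 1 816 972 mm⁴.
By symmetry the centroid is at mid-width, x̄ = 70 mm.
All pieces are centred on the centroidal y-axis, so I = ΣĪ (holes subtracted) = 17 040 438 mm⁴.

I_y ≈ 1.70 × 10⁷ mm⁴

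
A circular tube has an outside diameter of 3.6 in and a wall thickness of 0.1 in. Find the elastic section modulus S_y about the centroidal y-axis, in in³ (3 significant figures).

Treat the section as a set of non-overlapping primitives; coordinates are from the bounding-box lower-left.
Outer circle: ⌀3.6, A = 10.179 in², x = 1.8 in, Ī = 8.2448 in⁴.
Bore (subtracted): ⌀3.4, A = 9.0792 in², x = 1.8 in, Ī = 6.5597 in⁴.
By symmetry the centroid is at mid-width, x̄ = 1.8 in.
All pieces are centred on the centroidal y-axis, so I = ΣĪ (holes subtracted) = 1.6851 in⁴.
Extreme fibre distance c = 1.8 in; S = I/c = 0.93615 in³.

S_y ≈ 0.936 in³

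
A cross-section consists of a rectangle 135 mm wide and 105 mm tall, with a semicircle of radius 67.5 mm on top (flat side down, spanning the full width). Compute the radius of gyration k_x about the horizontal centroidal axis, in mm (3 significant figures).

Decompose the section into non-overlapping parts with the origin at the bottom-left of its bounding rectangle.
Rectangular body: 135 × 105, A = 14 175 mm², y = 52.5 mm, Ī = 13 023 281 mm⁴.
Semicircular cap: semicircle r = 67.5, A = 7156.9 mm², y = 133.65 mm, Ī = 2 278 490 mm⁴.
Centroid: ȳ = ΣA·y / ΣA = 79.725 mm.
Transfer each piece to the horizontal centroidal axis using Ī + A·d² with d = y − 79.725:
  rectangular body: d = -27.225 mm → contributes +23 530 110 mm⁴
  semicircular cap: d = 53.922 mm → contributes +23 088 260 mm⁴
Total I = 46 618 370 mm⁴.
Radius of gyration: k = √(I/A) = √(46 618 370 / 21 332) = 46.748 mm.

k_x ≈ 46.7 mm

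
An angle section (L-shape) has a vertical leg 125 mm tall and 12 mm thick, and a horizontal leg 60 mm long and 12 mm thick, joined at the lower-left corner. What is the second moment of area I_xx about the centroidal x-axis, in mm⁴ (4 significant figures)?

Decompose the section into non-overlapping parts with the origin at the bottom-left of its bounding rectangle.
Vertical leg: 12 × 125, A = 1 500 mm², y = 62.5 mm, Ī = 1 953 125 mm⁴.
Horizontal leg (remainder): 48 × 12, A = 576 mm², y = 6 mm, Ī = 6 912 mm⁴.
Centroid: ȳ = ΣA·y / ΣA = 46.8237 mm.
Transfer each piece to the centroidal x-axis using Ī + A·d² with d = y − 46.8237:
  vertical leg: d = 15.6763 mm → contributes +2 321 745 mm⁴
  horizontal leg (remainder): d = -40.8237 mm → contributes +966 859 mm⁴
Total I = 3 288 603 mm⁴.

I_xx ≈ 3.289 × 10⁶ mm⁴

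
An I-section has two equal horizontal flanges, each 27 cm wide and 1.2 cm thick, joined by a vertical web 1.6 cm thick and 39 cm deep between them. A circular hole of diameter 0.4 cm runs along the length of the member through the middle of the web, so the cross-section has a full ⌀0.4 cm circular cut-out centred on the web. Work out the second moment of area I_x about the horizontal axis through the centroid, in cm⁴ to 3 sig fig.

Decompose the section into non-overlapping parts with the origin at the bottom-left of its bounding rectangle.
Bottom flange: 27 × 1.2, A = 32.4 cm², y = 0.6 cm, Ī = 3.888 cm⁴.
Web: 1.6 × 39, A = 62.4 cm², y = 20.7 cm, Ī = 7909.2 cm⁴.
Top flange: 27 × 1.2, A = 32.4 cm², y = 40.8 cm, Ī = 3.888 cm⁴.
Hole (subtracted): ⌀0.4, A = 0.12566 cm², y = 20.7 cm, Ī = 0.0012566 cm⁴.
By symmetry the centroid is at mid-height, ȳ = 20.7 cm.
Transfer each piece to the horizontal axis through the centroid using Ī + A·d² with d = y − 20.7:
  bottom flange: d = -20.1 cm → contributes +13 094 cm⁴
  web: d = 0 cm → contributes +7909.2 cm⁴
  top flange: d = 20.1 cm → contributes +13 094 cm⁴
  hole: d = 0 cm → contributes −0.0012566 cm⁴
Total I = 34 097 cm⁴.

I_x ≈ 3.41 × 10⁴ cm⁴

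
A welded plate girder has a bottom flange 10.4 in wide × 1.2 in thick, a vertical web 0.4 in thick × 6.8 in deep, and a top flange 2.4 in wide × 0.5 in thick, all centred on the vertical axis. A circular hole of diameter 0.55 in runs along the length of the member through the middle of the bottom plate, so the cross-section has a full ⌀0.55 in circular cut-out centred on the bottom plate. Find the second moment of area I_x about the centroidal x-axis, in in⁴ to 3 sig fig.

Split into non-overlapping primitives; take the origin at the lower-left of the bounding box.
Bottom plate: 10.4 × 1.2, A = 12.48 in², y = 0.6 in, Ī = 1.4976 in⁴.
Web plate: 0.4 × 6.8, A = 2.72 in², y = 4.6 in, Ī = 10.481 in⁴.
Top plate: 2.4 × 0.5, A = 1.2 in², y = 8.25 in, Ī = 0.025 in⁴.
Hole (subtracted): ⌀0.55, A = 0.23758 in², y = 0.6 in, Ī = 0.0044918 in⁴.
Centroid: ȳ = ΣA·y / ΣA = 1.8412 in.
Transfer each piece to the centroidal x-axis using Ī + A·d² with d = y − 1.8412:
  bottom plate: d = -1.2412 in → contributes +20.722 in⁴
  web plate: d = 2.7588 in → contributes +31.184 in⁴
  top plate: d = 6.4088 in → contributes +49.313 in⁴
  hole: d = -1.2412 in → contributes −0.37048 in⁴
Total I = 100.85 in⁴.

I_x ≈ 101 in⁴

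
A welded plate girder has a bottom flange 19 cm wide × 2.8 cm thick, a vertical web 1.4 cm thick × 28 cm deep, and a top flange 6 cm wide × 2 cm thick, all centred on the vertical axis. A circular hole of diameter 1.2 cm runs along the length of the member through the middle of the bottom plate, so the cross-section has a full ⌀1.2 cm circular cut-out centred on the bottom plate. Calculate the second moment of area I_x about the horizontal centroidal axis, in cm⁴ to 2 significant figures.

I_x ≈ 1.4 × 10⁴ cm⁴

Decompose the section into non-overlapping parts with the origin at the bottom-left of its bounding rectangle.
Bottom plate: 19 × 2.8, A = 53.2 cm², y = 1.4 cm, Ī = 34.76 cm⁴.
Web plate: 1.4 × 28, A = 39.2 cm², y = 16.8 cm, Ī = 2 561 cm⁴.
Top plate: 6 × 2, A = 12 cm², y = 31.8 cm, Ī = 4 cm⁴.
Hole (subtracted): ⌀1.2, A = 1.131 cm², y = 1.4 cm, Ī = 0.1018 cm⁴.
Centroid: ȳ = ΣA·y / ΣA = 10.78 cm.
Transfer each piece to the horizontal centroidal axis using Ī + A·d² with d = y − 10.78:
  bottom plate: d = -9.378 cm → contributes +4 714 cm⁴
  web plate: d = 6.022 cm → contributes +3 983 cm⁴
  top plate: d = 21.02 cm → contributes +5 307 cm⁴
  hole: d = -9.378 cm → contributes −99.57 cm⁴
Total I = 13 904 cm⁴.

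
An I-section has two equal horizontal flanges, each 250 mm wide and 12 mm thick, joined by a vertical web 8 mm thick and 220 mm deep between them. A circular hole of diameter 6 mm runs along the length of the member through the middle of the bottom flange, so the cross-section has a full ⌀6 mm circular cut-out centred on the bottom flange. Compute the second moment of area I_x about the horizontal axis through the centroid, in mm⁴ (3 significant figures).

Treat the section as a set of non-overlapping primitives; coordinates are from the bounding-box lower-left.
Bottom flange: 250 × 12, A = 3 000 mm², y = 6 mm, Ī = 36 000 mm⁴.
Web: 8 × 220, A = 1 760 mm², y = 122 mm, Ī = 7 098 667 mm⁴.
Top flange: 250 × 12, A = 3 000 mm², y = 238 mm, Ī = 36 000 mm⁴.
Hole (subtracted): ⌀6, A = 28.274 mm², y = 6 mm, Ī = 63.617 mm⁴.
Centroid: ȳ = ΣA·y / ΣA = 122.42 mm.
Transfer each piece to the horizontal axis through the centroid using Ī + A·d² with d = y − 122.42:
  bottom flange: d = -116.42 mm → contributes +40 699 785 mm⁴
  web: d = -0.4242 mm → contributes +7 098 983 mm⁴
  top flange: d = 115.58 mm → contributes +40 109 294 mm⁴
  hole: d = -116.42 mm → contributes −383 311 mm⁴
Total I = 87 524 752 mm⁴.

I_x ≈ 8.75 × 10⁷ mm⁴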